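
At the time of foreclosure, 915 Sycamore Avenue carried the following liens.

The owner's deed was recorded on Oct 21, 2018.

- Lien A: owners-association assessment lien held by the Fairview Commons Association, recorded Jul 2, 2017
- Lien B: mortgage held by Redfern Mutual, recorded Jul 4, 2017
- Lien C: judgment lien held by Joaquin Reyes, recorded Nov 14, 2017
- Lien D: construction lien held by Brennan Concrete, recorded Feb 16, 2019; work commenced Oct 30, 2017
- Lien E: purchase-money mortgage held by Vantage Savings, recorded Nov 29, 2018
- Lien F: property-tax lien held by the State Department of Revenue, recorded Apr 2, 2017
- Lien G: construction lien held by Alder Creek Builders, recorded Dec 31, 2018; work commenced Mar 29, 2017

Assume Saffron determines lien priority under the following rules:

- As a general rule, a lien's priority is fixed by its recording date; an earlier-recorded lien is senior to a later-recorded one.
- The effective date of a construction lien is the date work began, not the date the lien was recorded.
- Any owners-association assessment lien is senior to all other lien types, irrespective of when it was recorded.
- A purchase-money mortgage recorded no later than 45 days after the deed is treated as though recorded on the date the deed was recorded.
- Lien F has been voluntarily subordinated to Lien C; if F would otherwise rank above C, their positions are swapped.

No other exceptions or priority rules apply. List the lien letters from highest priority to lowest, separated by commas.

First, effective dates: D is treated as recorded Oct 30, 2017, the work-commencement date; E relates back to the deed date Oct 21, 2018; G's effective date is Mar 29, 2017, when work began.
A is an owners-association assessment lien and takes priority over every other lien.
Among the remaining liens, by effective date: G (Mar 29, 2017), F (Apr 2, 2017), B (Jul 4, 2017), D (Oct 30, 2017), C (Nov 14, 2017), E (Oct 21, 2018).
F would otherwise be senior to C, so under the subordination agreement F and C exchange positions.

A, G, C, B, D, F, E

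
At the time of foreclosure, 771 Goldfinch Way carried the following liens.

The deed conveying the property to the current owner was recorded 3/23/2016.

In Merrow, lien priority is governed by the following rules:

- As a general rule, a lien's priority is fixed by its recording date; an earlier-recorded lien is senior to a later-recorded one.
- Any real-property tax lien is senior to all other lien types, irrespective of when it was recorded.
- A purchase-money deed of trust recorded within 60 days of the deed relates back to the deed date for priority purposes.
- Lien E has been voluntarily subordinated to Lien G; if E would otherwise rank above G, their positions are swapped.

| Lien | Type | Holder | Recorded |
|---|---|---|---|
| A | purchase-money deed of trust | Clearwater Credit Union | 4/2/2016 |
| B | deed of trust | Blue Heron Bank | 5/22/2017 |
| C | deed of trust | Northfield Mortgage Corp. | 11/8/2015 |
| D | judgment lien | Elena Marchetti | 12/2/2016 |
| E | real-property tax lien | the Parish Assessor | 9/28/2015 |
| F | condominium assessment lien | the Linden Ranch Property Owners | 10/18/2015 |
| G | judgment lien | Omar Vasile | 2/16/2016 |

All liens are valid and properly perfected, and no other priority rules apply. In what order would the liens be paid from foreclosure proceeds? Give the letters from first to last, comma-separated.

Effective dates after the stated exceptions: A's effective date is the deed date, 3/23/2016.
E is a real-property tax lien and takes priority over every other lien.
Ordering the rest by effective date: F (10/18/2015), C (11/8/2015), G (2/16/2016), A (3/23/2016), D (12/2/2016), B (5/22/2017).
The subordination applies — E was senior to G — so E and G swap.

G, F, C, E, A, D, B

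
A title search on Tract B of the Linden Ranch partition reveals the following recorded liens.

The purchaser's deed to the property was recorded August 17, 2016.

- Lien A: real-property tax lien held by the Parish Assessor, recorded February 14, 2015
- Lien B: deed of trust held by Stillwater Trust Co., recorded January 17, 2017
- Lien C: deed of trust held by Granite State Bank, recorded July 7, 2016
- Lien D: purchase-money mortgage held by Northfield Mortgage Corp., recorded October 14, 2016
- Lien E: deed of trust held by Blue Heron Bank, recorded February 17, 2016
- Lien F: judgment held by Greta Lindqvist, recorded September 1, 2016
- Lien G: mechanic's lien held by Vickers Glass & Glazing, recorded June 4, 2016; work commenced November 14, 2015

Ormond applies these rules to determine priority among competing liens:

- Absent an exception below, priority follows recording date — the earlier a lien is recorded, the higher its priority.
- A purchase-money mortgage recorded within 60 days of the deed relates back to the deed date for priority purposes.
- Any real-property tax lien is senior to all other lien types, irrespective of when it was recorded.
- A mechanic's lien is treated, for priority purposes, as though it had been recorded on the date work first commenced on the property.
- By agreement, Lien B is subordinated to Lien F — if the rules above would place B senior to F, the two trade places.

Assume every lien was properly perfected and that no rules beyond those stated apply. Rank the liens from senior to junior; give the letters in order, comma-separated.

Adjusting effective dates: D was recorded within the 60-day window, so its effective date is the deed date August 17, 2016; G is treated as recorded November 14, 2015, the work-commencement date.
A is a real-property tax lien and takes priority over every other lien.
Remaining liens by effective date: G (November 14, 2015), E (February 17, 2016), C (July 7, 2016), D (August 17, 2016), F (September 1, 2016), B (January 17, 2017).
B is already junior to F, so the subordination agreement changes nothing.

A, G, E, C, D, F, B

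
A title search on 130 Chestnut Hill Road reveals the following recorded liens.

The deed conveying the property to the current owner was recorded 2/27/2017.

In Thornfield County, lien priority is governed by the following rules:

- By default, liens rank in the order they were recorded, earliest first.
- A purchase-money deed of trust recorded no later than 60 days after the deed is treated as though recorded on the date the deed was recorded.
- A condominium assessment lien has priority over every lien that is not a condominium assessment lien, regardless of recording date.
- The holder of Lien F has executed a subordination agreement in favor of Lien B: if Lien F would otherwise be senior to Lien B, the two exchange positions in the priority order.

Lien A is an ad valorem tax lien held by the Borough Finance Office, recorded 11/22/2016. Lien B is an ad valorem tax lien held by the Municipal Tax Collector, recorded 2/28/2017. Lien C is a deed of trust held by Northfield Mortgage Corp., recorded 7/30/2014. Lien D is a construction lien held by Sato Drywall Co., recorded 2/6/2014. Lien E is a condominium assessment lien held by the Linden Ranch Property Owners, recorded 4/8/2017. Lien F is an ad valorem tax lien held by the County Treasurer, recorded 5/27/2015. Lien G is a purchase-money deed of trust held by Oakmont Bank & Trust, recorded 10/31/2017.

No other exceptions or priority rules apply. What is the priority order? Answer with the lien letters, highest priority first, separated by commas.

Adjusting effective dates: G missed the 60-day window (246 days after the deed), so its recording date stands.
E is a condominium assessment lien, so it outranks all other liens regardless of date.
Remaining liens by effective date: D (2/6/2014), C (7/30/2014), F (5/27/2015), A (11/22/2016), B (2/28/2017), G (10/31/2017).
F is senior to B before the subordination, so the two trade places.

E, D, C, B, A, F, G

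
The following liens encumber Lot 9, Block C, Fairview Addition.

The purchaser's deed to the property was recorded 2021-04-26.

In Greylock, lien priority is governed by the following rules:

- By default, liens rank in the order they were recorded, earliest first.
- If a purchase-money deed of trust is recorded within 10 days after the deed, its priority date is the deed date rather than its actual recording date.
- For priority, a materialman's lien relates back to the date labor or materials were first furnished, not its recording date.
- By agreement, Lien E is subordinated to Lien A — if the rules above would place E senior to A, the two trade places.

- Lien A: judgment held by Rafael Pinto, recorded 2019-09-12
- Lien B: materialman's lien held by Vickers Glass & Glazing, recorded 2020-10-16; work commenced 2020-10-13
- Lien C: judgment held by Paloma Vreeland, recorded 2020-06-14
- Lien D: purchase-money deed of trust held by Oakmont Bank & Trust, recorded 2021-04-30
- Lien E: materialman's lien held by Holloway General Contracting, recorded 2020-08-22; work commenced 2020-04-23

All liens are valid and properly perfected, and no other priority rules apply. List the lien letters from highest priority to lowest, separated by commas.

Effective dates: B's effective date is 2020-10-13, when work began; D's effective date is the deed date, 2021-04-26; E is treated as recorded 2020-04-23, the work-commencement date.
By effective date: A (2019-09-12), E (2020-04-23), C (2020-06-14), B (2020-10-13), D (2021-04-26).
Since E is not senior to A, the subordination leaves the order unchanged.

A, E, C, B, D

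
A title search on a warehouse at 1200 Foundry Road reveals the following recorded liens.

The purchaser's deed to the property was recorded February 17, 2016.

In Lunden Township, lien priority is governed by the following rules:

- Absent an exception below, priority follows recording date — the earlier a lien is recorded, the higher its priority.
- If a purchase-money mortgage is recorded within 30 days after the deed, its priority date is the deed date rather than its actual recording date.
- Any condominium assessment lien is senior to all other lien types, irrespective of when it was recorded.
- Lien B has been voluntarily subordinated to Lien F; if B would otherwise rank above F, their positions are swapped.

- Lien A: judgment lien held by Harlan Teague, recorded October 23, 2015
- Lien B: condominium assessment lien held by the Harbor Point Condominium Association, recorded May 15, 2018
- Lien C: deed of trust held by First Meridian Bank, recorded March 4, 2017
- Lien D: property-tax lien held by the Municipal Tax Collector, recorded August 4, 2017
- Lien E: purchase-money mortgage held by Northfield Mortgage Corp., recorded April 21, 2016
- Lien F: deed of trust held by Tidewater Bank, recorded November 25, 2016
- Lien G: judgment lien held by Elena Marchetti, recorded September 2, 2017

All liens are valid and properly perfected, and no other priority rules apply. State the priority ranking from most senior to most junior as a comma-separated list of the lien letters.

Effective dates after the stated exceptions: E was recorded 64 days after the deed, outside the 30-day window, so it keeps its recording date.
B is a condominium assessment lien, so it outranks all other liens regardless of date.
Among the remaining liens, by effective date: A (October 23, 2015), E (April 21, 2016), F (November 25, 2016), C (March 4, 2017), D (August 4, 2017), G (September 2, 2017).
B would otherwise be senior to F, so under the subordination agreement B and F exchange positions.

F, A, E, B, C, D, G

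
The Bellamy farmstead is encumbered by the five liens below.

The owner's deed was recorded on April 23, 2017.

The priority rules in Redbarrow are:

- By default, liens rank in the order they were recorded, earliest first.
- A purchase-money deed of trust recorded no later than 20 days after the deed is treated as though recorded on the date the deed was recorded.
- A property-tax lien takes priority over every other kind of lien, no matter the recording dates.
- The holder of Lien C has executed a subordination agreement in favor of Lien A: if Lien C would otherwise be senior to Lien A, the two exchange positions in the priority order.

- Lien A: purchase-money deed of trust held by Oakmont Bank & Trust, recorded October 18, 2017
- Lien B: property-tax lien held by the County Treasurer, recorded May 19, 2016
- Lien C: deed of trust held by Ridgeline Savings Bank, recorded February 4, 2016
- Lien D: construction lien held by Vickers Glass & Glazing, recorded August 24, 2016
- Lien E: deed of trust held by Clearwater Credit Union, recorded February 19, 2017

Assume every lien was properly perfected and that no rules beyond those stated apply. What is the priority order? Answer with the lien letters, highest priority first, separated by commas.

B, A, D, E, C

Effective dates after the stated exceptions: A was recorded 178 days after the deed — beyond 20 days — so no relation-back applies.
As a property-tax lien, B is senior to every other lien.
The other liens, earliest effective date first: C (February 4, 2016), D (August 24, 2016), E (February 19, 2017), A (October 18, 2017).
C is senior to A before the subordination, so the two trade places.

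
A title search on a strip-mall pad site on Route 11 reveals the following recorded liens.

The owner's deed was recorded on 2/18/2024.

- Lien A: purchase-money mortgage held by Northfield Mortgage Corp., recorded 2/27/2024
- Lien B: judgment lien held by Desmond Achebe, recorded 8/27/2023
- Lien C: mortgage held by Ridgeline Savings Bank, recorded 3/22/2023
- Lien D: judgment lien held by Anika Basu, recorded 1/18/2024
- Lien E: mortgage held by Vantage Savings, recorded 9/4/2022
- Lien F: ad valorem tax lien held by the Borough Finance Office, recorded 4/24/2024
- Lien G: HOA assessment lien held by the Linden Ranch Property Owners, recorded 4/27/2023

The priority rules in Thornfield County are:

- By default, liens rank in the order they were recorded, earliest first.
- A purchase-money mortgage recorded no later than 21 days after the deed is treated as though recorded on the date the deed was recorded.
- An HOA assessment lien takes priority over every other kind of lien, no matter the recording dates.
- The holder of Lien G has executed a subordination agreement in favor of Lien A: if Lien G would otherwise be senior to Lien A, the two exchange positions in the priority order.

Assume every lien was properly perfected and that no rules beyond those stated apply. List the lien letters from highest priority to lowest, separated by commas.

Effective dates: A relates back to the deed date 2/18/2024.
G is an HOA assessment lien, so it outranks all other liens regardless of date.
Ordering the rest by effective date: E (9/4/2022), C (3/22/2023), B (8/27/2023), D (1/18/2024), A (2/18/2024), F (4/24/2024).
G is senior to A before the subordination, so the two trade places.

A, E, C, B, D, G, F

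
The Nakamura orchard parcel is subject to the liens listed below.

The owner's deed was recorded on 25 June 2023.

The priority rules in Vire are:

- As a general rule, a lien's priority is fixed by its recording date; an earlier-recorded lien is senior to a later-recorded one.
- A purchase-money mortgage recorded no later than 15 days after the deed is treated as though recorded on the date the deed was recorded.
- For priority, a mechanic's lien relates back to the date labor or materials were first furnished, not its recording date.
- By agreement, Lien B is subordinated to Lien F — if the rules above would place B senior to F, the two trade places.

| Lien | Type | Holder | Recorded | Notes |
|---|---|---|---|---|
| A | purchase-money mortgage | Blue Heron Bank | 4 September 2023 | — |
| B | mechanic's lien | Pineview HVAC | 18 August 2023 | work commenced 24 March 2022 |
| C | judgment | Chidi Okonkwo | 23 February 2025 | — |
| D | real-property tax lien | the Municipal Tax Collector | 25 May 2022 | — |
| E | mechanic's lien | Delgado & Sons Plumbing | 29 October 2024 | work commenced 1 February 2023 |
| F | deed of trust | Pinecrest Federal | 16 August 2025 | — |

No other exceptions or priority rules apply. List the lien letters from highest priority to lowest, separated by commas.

F, D, E, A, C, B

Effective dates: A missed the 15-day window (71 days after the deed), so its recording date stands; B is treated as recorded 24 March 2022, the work-commencement date; E's effective date is 1 February 2023, when work began.
Sorted by effective date: B (24 March 2022), D (25 May 2022), E (1 February 2023), A (4 September 2023), C (23 February 2025), F (16 August 2025).
Because B would otherwise rank above F, the subordination swaps them.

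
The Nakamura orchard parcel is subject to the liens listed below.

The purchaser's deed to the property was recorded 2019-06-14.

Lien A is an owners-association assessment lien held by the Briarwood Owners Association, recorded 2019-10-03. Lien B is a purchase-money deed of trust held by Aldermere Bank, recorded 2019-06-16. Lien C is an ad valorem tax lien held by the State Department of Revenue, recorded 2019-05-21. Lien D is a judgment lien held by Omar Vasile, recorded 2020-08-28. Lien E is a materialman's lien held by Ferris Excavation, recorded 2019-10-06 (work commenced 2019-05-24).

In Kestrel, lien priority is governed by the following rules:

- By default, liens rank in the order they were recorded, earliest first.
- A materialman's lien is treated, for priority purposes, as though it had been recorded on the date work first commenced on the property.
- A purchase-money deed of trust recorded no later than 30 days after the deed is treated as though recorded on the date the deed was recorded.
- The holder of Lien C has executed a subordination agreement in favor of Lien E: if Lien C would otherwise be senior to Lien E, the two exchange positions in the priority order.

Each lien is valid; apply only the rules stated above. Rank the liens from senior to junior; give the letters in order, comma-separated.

E, C, B, A, D

Adjusting effective dates: B was recorded within the 30-day window, so its effective date is the deed date 2019-06-14; E relates back to 2019-05-24 (work commenced).
Sorted by effective date: C (2019-05-21), E (2019-05-24), B (2019-06-14), A (2019-10-03), D (2020-08-28).
C would otherwise be senior to E, so under the subordination agreement C and E exchange positions.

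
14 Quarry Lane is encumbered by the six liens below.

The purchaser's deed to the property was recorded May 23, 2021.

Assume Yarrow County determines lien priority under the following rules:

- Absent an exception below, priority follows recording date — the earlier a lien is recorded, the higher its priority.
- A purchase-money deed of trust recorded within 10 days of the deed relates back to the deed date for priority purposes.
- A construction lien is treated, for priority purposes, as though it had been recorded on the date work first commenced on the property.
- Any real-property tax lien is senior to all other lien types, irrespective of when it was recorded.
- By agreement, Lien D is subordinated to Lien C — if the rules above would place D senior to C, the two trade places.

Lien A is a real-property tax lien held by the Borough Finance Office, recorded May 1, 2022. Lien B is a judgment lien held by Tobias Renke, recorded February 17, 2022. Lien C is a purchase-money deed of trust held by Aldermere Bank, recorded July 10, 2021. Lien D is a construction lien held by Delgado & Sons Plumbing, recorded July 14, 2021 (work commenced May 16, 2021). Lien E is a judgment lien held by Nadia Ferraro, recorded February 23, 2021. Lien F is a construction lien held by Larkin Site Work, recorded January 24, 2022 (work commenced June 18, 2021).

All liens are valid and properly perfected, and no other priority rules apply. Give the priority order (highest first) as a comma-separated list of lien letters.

Effective dates: C was recorded 48 days after the deed, outside the 10-day window, so it keeps its recording date; D relates back to May 16, 2021 (work commenced); F is treated as recorded June 18, 2021, the work-commencement date.
A, as a real-property tax lien, has superpriority and ranks first.
The other liens, earliest effective date first: E (February 23, 2021), D (May 16, 2021), F (June 18, 2021), C (July 10, 2021), B (February 17, 2022).
Because D would otherwise rank above C, the subordination swaps them.

A, E, C, F, D, B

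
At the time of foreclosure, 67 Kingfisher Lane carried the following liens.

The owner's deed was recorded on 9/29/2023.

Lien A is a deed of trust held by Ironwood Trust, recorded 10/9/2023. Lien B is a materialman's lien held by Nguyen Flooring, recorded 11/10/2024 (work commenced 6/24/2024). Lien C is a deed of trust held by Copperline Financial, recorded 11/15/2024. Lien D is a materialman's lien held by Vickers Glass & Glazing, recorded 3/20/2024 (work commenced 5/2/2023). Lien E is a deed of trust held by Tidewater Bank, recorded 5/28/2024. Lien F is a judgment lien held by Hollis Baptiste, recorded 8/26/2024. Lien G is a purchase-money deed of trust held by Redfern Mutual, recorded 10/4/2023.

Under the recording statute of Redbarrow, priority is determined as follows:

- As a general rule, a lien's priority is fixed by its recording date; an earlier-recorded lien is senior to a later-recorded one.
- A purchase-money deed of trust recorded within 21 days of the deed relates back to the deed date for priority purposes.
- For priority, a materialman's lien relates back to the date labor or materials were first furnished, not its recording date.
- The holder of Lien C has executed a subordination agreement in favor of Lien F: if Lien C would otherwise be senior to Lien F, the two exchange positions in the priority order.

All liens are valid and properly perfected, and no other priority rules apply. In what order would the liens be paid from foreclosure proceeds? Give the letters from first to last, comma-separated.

D, G, A, E, B, F, C

Adjusting effective dates: B is treated as recorded 6/24/2024, the work-commencement date; D's effective date is 5/2/2023, when work began; G was recorded within the 21-day window, so its effective date is the deed date 9/29/2023.
Ordering by effective date: D (5/2/2023), G (9/29/2023), A (10/9/2023), E (5/28/2024), B (6/24/2024), F (8/26/2024), C (11/15/2024).
C is already junior to F, so the subordination agreement changes nothing.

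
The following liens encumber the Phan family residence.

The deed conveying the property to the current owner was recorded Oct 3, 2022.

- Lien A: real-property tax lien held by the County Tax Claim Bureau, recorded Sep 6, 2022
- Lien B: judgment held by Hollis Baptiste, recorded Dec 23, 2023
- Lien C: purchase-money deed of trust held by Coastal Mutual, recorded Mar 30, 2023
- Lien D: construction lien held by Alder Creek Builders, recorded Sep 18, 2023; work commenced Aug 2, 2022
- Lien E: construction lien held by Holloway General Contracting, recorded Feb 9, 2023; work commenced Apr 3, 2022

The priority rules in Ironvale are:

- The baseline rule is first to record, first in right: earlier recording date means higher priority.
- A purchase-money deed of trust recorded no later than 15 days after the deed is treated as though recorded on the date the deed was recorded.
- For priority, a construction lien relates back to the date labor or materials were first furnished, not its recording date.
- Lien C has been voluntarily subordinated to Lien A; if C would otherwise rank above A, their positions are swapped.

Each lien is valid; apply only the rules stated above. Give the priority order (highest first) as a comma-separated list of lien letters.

E, D, A, C, B

Adjusting effective dates: C was recorded 178 days after the deed — beyond 15 days — so no relation-back applies; D relates back to Aug 2, 2022 (work commenced); E's effective date is Apr 3, 2022, when work began.
By effective date: E (Apr 3, 2022), D (Aug 2, 2022), A (Sep 6, 2022), C (Mar 30, 2023), B (Dec 23, 2023).
Since C is not senior to A, the subordination leaves the order unchanged.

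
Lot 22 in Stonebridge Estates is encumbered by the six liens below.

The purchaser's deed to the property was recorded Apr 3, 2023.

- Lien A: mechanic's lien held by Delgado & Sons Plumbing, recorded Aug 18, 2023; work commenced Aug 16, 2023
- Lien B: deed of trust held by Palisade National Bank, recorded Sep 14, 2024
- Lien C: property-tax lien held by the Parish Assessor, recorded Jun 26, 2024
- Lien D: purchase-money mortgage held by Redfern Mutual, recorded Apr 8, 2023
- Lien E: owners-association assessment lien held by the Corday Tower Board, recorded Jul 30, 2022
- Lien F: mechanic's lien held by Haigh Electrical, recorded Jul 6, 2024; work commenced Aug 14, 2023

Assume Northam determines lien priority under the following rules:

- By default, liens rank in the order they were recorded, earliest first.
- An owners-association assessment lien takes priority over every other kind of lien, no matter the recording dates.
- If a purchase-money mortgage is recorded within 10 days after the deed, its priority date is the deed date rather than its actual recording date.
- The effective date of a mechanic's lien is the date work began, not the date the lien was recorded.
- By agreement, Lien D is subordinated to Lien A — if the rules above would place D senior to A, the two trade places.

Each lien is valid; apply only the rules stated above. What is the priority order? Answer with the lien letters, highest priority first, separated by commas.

First, effective dates: A relates back to Aug 16, 2023 (work commenced); D was recorded within the 10-day window, so its effective date is the deed date Apr 3, 2023; F's effective date is Aug 14, 2023, when work began.
E, as an owners-association assessment lien, has superpriority and ranks first.
Remaining liens by effective date: D (Apr 3, 2023), F (Aug 14, 2023), A (Aug 16, 2023), C (Jun 26, 2024), B (Sep 14, 2024).
D would otherwise be senior to A, so under the subordination agreement D and A exchange positions.

E, A, F, D, C, B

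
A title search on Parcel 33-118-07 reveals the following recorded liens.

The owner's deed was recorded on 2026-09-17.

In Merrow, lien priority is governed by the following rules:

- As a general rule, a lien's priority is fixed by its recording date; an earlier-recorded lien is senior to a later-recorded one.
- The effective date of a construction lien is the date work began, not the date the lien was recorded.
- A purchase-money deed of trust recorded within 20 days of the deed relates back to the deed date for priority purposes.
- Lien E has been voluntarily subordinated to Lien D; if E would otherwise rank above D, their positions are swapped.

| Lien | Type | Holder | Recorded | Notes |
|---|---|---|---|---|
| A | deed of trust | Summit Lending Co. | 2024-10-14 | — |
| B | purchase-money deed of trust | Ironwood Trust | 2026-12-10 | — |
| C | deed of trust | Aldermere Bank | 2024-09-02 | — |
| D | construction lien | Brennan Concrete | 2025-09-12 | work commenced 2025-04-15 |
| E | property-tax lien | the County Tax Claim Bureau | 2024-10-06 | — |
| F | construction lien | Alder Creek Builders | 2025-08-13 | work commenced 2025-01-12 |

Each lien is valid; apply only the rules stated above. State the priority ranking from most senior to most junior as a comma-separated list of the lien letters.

Effective dates after the stated exceptions: B missed the 20-day window (84 days after the deed), so its recording date stands; D relates back to 2025-04-15 (work commenced); F is treated as recorded 2025-01-12, the work-commencement date.
Ordering by effective date: C (2024-09-02), E (2024-10-06), A (2024-10-14), F (2025-01-12), D (2025-04-15), B (2026-12-10).
E would otherwise be senior to D, so under the subordination agreement E and D exchange positions.

C, D, A, F, E, B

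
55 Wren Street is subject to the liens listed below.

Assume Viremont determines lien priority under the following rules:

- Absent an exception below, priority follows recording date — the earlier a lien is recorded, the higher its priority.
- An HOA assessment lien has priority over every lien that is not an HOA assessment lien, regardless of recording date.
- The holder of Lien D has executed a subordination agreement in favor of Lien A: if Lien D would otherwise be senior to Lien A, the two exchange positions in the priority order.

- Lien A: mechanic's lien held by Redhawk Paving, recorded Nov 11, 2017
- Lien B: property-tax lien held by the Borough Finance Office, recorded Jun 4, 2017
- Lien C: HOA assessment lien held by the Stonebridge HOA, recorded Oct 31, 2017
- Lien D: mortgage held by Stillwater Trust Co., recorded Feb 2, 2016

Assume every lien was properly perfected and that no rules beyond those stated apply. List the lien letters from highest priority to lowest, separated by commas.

C is an HOA assessment lien and takes priority over every other lien.
Among the remaining liens, by effective date: D (Feb 2, 2016), B (Jun 4, 2017), A (Nov 11, 2017).
D is senior to A before the subordination, so the two trade places.

C, A, B, D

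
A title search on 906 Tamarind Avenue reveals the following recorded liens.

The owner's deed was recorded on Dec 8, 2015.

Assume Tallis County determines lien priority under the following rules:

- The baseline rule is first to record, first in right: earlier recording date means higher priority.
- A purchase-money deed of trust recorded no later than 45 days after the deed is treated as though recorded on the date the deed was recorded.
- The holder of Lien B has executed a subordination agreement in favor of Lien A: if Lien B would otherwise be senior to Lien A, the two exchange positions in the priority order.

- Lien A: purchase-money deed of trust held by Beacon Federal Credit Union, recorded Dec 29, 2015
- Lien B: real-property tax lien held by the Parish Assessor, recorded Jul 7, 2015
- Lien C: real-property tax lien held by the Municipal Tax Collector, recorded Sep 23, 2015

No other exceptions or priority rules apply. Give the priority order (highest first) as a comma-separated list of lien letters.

Effective dates after the stated exceptions: A was recorded within the 45-day window, so its effective date is the deed date Dec 8, 2015.
By effective date: B (Jul 7, 2015), C (Sep 23, 2015), A (Dec 8, 2015).
Because B would otherwise rank above A, the subordination swaps them.

A, C, B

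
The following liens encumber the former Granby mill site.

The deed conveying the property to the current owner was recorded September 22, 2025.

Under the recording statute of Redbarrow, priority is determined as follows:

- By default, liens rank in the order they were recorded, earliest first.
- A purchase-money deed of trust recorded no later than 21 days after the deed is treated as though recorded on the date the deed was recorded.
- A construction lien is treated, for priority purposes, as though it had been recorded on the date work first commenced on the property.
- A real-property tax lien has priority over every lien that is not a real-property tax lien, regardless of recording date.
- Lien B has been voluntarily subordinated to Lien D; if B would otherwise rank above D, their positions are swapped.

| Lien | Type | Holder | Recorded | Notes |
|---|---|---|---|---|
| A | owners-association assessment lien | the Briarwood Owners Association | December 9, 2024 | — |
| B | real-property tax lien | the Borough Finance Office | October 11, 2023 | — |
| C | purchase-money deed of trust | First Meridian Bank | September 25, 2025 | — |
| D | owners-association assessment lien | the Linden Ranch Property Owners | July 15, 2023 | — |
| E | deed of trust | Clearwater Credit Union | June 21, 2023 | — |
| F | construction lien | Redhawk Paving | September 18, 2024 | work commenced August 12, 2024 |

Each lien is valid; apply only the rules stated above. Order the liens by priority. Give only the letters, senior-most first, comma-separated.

D, E, B, F, A, C

Effective dates after the stated exceptions: C relates back to the deed date September 22, 2025; F's effective date is August 12, 2024, when work began.
B, as a real-property tax lien, has superpriority and ranks first.
Ordering the rest by effective date: E (June 21, 2023), D (July 15, 2023), F (August 12, 2024), A (December 9, 2024), C (September 22, 2025).
Because B would otherwise rank above D, the subordination swaps them.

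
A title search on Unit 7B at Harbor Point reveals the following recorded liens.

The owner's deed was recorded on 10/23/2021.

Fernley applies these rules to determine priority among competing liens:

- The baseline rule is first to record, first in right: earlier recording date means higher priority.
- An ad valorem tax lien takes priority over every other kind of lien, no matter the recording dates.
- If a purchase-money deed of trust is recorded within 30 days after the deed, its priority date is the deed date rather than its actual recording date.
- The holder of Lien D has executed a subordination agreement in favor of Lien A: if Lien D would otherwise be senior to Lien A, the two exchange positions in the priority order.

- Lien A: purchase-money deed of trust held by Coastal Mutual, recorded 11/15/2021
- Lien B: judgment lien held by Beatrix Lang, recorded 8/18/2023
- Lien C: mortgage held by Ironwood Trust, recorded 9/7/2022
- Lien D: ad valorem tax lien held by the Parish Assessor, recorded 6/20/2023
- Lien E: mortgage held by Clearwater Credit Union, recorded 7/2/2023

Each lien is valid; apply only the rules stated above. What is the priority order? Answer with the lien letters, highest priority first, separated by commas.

Adjusting effective dates: A was recorded within the 30-day window, so its effective date is the deed date 10/23/2021.
As an ad valorem tax lien, D is senior to every other lien.
Remaining liens by effective date: A (10/23/2021), C (9/7/2022), E (7/2/2023), B (8/18/2023).
The subordination applies — D was senior to A — so D and A swap.

A, D, C, E, B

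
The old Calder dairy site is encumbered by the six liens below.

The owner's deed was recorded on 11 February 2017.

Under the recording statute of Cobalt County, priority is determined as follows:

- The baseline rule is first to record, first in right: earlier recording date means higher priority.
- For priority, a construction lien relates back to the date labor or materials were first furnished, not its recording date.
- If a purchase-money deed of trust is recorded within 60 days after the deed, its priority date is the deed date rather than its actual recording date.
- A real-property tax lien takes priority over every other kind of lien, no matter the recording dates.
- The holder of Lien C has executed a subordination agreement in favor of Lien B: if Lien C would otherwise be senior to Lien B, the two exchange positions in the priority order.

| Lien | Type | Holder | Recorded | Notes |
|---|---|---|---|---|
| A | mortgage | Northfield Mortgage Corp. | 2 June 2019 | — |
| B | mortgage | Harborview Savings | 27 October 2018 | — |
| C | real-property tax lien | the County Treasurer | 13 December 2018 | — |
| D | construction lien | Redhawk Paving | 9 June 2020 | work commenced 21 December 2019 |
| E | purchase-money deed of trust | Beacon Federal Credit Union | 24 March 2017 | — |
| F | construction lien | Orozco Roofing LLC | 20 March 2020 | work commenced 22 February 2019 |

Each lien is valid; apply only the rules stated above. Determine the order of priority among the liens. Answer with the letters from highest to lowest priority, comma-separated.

Adjusting effective dates: D relates back to 21 December 2019 (work commenced); E's effective date is the deed date, 11 February 2017; F is treated as recorded 22 February 2019, the work-commencement date.
C, as a real-property tax lien, has superpriority and ranks first.
Remaining liens by effective date: E (11 February 2017), B (27 October 2018), F (22 February 2019), A (2 June 2019), D (21 December 2019).
C is senior to B before the subordination, so the two trade places.

B, E, C, F, A, D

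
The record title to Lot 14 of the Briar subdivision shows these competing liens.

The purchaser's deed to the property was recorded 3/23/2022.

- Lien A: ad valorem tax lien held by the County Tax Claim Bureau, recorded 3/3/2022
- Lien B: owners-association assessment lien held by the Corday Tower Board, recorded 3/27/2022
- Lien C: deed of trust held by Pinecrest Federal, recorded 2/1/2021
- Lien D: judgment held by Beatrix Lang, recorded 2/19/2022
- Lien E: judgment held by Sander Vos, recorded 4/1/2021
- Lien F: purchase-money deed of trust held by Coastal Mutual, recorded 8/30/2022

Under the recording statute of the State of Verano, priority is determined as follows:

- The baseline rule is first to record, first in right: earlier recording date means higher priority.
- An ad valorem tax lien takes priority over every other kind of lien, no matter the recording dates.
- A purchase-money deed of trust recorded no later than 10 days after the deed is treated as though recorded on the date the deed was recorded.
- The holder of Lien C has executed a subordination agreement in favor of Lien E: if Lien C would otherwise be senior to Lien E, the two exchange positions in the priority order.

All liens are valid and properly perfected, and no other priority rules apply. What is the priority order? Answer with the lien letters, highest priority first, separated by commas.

A, E, C, D, B, F

Effective dates: F was recorded 160 days after the deed — beyond 10 days — so no relation-back applies.
A, as an ad valorem tax lien, has superpriority and ranks first.
Among the remaining liens, by effective date: C (2/1/2021), E (4/1/2021), D (2/19/2022), B (3/27/2022), F (8/30/2022).
C would otherwise be senior to E, so under the subordination agreement C and E exchange positions.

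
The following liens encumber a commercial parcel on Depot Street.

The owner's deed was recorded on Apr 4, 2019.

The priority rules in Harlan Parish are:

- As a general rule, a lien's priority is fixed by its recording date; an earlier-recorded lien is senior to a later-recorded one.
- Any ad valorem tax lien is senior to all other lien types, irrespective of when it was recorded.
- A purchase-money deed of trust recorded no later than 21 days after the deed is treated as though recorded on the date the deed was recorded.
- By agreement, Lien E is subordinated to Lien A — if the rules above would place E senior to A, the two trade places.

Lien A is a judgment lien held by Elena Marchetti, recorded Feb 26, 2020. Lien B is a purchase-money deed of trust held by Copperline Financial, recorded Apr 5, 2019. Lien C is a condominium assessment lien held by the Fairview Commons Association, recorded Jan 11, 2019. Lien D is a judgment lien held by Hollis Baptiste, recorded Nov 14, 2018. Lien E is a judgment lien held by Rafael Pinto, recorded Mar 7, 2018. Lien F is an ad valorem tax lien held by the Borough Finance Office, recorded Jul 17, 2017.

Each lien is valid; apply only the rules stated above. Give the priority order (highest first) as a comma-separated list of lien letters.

F, A, D, C, B, E

Effective dates: B was recorded within the 21-day window, so its effective date is the deed date Apr 4, 2019.
F is an ad valorem tax lien and takes priority over every other lien.
Among the remaining liens, by effective date: E (Mar 7, 2018), D (Nov 14, 2018), C (Jan 11, 2019), B (Apr 4, 2019), A (Feb 26, 2020).
Because E would otherwise rank above A, the subordination swaps them.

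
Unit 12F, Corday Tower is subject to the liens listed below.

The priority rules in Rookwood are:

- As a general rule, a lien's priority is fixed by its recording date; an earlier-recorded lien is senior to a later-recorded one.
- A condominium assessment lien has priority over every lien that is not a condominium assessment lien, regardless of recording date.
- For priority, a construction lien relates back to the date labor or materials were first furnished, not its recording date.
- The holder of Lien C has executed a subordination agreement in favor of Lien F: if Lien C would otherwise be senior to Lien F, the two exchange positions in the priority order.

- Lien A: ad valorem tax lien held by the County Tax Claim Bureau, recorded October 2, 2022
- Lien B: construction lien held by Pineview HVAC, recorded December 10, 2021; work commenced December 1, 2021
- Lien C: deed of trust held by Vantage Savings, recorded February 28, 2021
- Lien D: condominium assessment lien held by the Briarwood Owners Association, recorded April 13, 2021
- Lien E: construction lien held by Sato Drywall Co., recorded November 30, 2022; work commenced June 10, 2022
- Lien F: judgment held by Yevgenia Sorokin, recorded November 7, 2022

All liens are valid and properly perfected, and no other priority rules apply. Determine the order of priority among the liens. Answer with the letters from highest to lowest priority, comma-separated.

Adjusting effective dates: B relates back to December 1, 2021 (work commenced); E is treated as recorded June 10, 2022, the work-commencement date.
D is a condominium assessment lien, so it outranks all other liens regardless of date.
Remaining liens by effective date: C (February 28, 2021), B (December 1, 2021), E (June 10, 2022), A (October 2, 2022), F (November 7, 2022).
The subordination applies — C was senior to F — so C and F swap.

D, F, B, E, A, C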